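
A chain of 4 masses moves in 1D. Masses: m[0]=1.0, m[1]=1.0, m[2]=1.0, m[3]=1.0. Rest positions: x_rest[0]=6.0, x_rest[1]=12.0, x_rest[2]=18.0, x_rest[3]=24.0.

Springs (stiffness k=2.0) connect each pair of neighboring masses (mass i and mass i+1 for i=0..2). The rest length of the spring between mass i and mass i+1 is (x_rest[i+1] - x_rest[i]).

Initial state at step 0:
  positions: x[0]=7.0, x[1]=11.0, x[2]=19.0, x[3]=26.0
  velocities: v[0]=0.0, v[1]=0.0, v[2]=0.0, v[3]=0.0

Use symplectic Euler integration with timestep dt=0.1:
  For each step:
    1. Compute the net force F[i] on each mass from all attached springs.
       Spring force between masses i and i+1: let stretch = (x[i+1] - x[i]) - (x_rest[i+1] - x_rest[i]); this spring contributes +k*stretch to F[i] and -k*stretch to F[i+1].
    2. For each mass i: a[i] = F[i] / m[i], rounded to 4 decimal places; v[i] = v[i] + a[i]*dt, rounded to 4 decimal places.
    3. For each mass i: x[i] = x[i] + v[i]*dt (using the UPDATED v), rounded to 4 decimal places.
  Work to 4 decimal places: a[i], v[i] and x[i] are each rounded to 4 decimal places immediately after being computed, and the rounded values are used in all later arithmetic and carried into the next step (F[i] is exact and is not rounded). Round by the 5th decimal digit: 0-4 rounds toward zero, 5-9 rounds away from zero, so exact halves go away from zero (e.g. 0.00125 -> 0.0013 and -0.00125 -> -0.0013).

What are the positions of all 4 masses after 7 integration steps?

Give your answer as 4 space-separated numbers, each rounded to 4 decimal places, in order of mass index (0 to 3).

Answer: 6.1552 12.7384 18.6587 25.4477

Derivation:
Step 0: x=[7.0000 11.0000 19.0000 26.0000] v=[0.0000 0.0000 0.0000 0.0000]
Step 1: x=[6.9600 11.0800 18.9800 25.9800] v=[-0.4000 0.8000 -0.2000 -0.2000]
Step 2: x=[6.8824 11.2356 18.9420 25.9400] v=[-0.7760 1.5560 -0.3800 -0.4000]
Step 3: x=[6.7719 11.4583 18.8898 25.8800] v=[-1.1054 2.2266 -0.5217 -0.5996]
Step 4: x=[6.6351 11.7359 18.8288 25.8002] v=[-1.3681 2.7756 -0.6100 -0.7976]
Step 5: x=[6.4803 12.0533 18.7654 25.7010] v=[-1.5479 3.1740 -0.6343 -0.9919]
Step 6: x=[6.3170 12.3935 18.7064 25.5831] v=[-1.6333 3.4018 -0.5896 -1.1790]
Step 7: x=[6.1552 12.7384 18.6587 25.4477] v=[-1.6180 3.4491 -0.4768 -1.3543]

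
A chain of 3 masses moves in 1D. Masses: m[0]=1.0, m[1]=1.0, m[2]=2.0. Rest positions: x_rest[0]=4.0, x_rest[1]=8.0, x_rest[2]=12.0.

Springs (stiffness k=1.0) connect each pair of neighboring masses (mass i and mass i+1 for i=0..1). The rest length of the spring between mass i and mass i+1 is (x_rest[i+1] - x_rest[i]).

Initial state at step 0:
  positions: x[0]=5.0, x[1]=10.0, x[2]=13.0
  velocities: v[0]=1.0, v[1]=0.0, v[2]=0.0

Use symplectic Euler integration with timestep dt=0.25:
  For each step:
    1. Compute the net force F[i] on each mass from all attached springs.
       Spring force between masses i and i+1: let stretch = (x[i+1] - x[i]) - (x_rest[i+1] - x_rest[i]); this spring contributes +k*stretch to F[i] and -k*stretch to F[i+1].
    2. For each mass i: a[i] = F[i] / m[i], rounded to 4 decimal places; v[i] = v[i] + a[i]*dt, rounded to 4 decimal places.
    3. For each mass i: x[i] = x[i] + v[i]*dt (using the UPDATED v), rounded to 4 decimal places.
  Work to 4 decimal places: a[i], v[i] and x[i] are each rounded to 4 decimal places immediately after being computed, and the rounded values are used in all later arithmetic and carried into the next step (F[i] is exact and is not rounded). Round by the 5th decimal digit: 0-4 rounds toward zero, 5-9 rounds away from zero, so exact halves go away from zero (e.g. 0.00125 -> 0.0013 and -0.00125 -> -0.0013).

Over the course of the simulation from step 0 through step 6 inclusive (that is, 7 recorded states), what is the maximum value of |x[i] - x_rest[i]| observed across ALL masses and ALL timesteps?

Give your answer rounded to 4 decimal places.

Step 0: x=[5.0000 10.0000 13.0000] v=[1.0000 0.0000 0.0000]
Step 1: x=[5.3125 9.8750 13.0313] v=[1.2500 -0.5000 0.1250]
Step 2: x=[5.6602 9.6621 13.0889] v=[1.3906 -0.8516 0.2305]
Step 3: x=[6.0080 9.4133 13.1645] v=[1.3911 -0.9954 0.3022]
Step 4: x=[6.3186 9.1861 13.2478] v=[1.2424 -0.9089 0.3333]
Step 5: x=[6.5584 9.0335 13.3292] v=[0.9593 -0.6104 0.3256]
Step 6: x=[6.7029 8.9947 13.4014] v=[0.5781 -0.1553 0.2886]
Max displacement = 2.7029

Answer: 2.7029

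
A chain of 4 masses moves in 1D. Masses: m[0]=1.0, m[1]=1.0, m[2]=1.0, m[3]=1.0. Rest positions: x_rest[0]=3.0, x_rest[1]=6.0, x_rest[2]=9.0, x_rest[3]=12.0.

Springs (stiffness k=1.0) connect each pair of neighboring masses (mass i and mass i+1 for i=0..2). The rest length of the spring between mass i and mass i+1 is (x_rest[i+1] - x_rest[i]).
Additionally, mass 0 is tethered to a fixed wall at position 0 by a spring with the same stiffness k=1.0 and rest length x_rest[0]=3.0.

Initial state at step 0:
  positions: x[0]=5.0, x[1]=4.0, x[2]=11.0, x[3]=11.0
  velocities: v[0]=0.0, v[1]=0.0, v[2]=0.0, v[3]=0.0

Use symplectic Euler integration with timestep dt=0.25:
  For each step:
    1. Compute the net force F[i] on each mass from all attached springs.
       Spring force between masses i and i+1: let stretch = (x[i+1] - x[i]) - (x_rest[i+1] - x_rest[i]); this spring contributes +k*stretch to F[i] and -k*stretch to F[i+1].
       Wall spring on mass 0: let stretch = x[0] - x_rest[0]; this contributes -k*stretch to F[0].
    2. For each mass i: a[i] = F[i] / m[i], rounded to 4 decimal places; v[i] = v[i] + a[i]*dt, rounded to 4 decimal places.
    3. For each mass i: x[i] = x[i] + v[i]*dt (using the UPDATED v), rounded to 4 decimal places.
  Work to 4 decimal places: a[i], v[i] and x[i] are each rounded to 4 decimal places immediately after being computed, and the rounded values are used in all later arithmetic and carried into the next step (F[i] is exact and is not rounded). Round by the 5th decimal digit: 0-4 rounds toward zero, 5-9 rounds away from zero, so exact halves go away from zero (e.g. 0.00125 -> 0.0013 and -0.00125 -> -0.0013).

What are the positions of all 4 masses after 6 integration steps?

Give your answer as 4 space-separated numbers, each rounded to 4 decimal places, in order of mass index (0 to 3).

Answer: 1.3355 8.4459 7.0287 12.8404

Derivation:
Step 0: x=[5.0000 4.0000 11.0000 11.0000] v=[0.0000 0.0000 0.0000 0.0000]
Step 1: x=[4.6250 4.5000 10.5625 11.1875] v=[-1.5000 2.0000 -1.7500 0.7500]
Step 2: x=[3.9531 5.3867 9.7852 11.5235] v=[-2.6875 3.5469 -3.1094 1.3438]
Step 3: x=[3.1238 6.4587 8.8416 11.9383] v=[-3.3174 4.2881 -3.7745 1.6592]
Step 4: x=[2.3077 7.4712 7.9426 12.3471] v=[-3.2646 4.0501 -3.5961 1.6350]
Step 5: x=[1.6700 8.1905 7.2894 12.6681] v=[-2.5507 2.8771 -2.6128 1.2839]
Step 6: x=[1.3355 8.4459 7.0287 12.8404] v=[-1.3381 1.0217 -1.0429 0.6892]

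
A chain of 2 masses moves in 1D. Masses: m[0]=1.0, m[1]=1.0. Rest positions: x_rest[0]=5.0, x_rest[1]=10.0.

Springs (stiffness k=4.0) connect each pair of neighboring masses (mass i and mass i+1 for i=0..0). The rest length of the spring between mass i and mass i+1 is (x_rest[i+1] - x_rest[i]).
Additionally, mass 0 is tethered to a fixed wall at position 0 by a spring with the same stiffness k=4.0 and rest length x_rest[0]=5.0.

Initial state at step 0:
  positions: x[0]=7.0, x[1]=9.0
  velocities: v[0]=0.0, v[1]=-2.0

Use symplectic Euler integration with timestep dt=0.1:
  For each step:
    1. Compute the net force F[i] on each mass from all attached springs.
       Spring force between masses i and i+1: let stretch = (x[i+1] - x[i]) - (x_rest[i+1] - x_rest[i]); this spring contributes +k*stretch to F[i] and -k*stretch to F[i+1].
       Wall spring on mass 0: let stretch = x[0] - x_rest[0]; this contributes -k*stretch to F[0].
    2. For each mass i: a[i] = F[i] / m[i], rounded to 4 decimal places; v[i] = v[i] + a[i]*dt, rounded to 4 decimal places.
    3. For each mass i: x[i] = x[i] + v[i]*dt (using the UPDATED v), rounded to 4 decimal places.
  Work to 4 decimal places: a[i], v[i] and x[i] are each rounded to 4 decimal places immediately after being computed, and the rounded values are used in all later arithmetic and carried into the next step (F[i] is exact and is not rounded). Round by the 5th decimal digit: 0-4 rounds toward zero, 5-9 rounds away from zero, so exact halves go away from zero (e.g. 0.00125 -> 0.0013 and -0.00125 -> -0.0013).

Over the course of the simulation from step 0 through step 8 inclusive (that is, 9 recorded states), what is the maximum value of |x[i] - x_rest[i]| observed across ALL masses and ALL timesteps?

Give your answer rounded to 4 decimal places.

Answer: 2.1928

Derivation:
Step 0: x=[7.0000 9.0000] v=[0.0000 -2.0000]
Step 1: x=[6.8000 8.9200] v=[-2.0000 -0.8000]
Step 2: x=[6.4128 8.9552] v=[-3.8720 0.3520]
Step 3: x=[5.8708 9.0887] v=[-5.4202 1.3350]
Step 4: x=[5.2227 9.2935] v=[-6.4814 2.0478]
Step 5: x=[4.5285 9.5355] v=[-6.9422 2.4195]
Step 6: x=[3.8534 9.7772] v=[-6.7508 2.4167]
Step 7: x=[3.2611 9.9819] v=[-5.9226 2.0472]
Step 8: x=[2.8072 10.1178] v=[-4.5387 1.3589]
Max displacement = 2.1928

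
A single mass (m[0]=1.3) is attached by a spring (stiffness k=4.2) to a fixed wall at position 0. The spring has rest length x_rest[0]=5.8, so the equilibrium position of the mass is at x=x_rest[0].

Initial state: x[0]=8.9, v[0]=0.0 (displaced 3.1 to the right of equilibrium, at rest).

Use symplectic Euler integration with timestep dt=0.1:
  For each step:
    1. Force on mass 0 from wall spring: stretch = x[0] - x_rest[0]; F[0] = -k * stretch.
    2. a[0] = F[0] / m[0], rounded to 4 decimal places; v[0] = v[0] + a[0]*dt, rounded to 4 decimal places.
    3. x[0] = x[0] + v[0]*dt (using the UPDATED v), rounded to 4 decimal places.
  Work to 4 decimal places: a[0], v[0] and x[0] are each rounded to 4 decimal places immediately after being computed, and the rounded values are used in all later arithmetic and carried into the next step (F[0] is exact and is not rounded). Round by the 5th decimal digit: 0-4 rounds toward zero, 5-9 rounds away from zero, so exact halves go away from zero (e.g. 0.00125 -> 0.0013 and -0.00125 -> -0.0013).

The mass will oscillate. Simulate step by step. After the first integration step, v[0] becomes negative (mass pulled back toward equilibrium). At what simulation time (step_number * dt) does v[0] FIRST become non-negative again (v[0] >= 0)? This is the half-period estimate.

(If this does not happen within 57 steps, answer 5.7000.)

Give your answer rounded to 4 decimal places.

Answer: 1.8000

Derivation:
Step 0: x=[8.9000] v=[0.0000]
Step 1: x=[8.7999] v=[-1.0015]
Step 2: x=[8.6028] v=[-1.9707]
Step 3: x=[8.3152] v=[-2.8762]
Step 4: x=[7.9463] v=[-3.6888]
Step 5: x=[7.5081] v=[-4.3822]
Step 6: x=[7.0147] v=[-4.9341]
Step 7: x=[6.4821] v=[-5.3265]
Step 8: x=[5.9274] v=[-5.5469]
Step 9: x=[5.3686] v=[-5.5881]
Step 10: x=[4.8237] v=[-5.4487]
Step 11: x=[4.3104] v=[-5.1333]
Step 12: x=[3.8452] v=[-4.6520]
Step 13: x=[3.4432] v=[-4.0205]
Step 14: x=[3.1173] v=[-3.2591]
Step 15: x=[2.8781] v=[-2.3924]
Step 16: x=[2.7333] v=[-1.4484]
Step 17: x=[2.6875] v=[-0.4576]
Step 18: x=[2.7423] v=[0.5480]
First v>=0 after going negative at step 18, time=1.8000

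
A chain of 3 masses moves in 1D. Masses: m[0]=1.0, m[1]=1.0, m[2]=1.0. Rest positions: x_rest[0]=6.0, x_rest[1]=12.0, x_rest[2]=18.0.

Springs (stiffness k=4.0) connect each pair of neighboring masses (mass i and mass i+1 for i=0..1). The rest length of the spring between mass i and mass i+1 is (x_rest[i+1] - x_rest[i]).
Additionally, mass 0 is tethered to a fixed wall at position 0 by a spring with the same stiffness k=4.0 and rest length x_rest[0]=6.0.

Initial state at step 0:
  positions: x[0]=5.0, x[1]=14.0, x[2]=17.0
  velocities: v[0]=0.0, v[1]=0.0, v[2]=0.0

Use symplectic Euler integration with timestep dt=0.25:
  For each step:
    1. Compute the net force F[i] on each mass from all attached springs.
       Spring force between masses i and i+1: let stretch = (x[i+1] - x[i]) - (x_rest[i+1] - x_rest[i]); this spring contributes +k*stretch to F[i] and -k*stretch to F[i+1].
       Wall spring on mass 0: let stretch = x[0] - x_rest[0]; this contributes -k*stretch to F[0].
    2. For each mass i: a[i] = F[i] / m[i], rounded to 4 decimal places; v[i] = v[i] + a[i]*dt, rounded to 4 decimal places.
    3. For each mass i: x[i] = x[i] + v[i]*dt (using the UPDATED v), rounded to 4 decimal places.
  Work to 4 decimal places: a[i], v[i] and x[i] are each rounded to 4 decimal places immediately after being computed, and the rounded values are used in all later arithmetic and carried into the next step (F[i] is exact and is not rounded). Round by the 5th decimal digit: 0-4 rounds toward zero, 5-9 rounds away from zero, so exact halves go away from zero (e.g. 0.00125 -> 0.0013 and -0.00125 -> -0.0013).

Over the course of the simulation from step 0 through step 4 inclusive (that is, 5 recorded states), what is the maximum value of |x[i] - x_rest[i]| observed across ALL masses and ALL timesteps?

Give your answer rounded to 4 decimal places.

Answer: 2.0156

Derivation:
Step 0: x=[5.0000 14.0000 17.0000] v=[0.0000 0.0000 0.0000]
Step 1: x=[6.0000 12.5000 17.7500] v=[4.0000 -6.0000 3.0000]
Step 2: x=[7.1250 10.6875 18.6875] v=[4.5000 -7.2500 3.7500]
Step 3: x=[7.3594 9.9844 19.1250] v=[0.9375 -2.8125 1.7500]
Step 4: x=[6.4102 10.9102 18.7774] v=[-3.7969 3.7031 -1.3906]
Max displacement = 2.0156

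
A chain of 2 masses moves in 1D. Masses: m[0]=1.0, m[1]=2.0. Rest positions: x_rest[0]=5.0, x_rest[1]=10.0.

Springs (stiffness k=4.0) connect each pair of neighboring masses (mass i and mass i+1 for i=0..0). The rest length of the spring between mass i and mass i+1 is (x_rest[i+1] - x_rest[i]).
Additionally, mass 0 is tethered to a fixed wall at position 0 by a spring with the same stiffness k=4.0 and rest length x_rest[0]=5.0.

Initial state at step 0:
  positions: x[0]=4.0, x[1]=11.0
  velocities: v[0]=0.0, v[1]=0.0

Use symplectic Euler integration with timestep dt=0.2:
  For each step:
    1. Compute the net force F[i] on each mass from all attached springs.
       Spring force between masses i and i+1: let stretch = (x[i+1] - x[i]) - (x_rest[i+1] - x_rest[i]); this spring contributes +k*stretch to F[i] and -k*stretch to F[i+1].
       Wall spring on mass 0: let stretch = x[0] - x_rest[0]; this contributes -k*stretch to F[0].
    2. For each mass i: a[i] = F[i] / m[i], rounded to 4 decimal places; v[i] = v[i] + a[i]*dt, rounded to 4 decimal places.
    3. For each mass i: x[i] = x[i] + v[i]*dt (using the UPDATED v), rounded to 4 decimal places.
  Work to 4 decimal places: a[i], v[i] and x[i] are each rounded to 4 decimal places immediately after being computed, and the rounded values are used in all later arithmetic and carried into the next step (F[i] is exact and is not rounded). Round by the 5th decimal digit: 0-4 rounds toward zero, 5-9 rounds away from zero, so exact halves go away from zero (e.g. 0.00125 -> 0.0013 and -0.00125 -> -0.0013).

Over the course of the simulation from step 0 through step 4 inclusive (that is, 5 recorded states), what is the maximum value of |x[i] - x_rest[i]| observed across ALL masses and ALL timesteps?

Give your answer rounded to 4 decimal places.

Answer: 1.5468

Derivation:
Step 0: x=[4.0000 11.0000] v=[0.0000 0.0000]
Step 1: x=[4.4800 10.8400] v=[2.4000 -0.8000]
Step 2: x=[5.2608 10.5712] v=[3.9040 -1.3440]
Step 3: x=[6.0495 10.2776] v=[3.9437 -1.4682]
Step 4: x=[6.5468 10.0457] v=[2.4866 -1.1594]
Max displacement = 1.5468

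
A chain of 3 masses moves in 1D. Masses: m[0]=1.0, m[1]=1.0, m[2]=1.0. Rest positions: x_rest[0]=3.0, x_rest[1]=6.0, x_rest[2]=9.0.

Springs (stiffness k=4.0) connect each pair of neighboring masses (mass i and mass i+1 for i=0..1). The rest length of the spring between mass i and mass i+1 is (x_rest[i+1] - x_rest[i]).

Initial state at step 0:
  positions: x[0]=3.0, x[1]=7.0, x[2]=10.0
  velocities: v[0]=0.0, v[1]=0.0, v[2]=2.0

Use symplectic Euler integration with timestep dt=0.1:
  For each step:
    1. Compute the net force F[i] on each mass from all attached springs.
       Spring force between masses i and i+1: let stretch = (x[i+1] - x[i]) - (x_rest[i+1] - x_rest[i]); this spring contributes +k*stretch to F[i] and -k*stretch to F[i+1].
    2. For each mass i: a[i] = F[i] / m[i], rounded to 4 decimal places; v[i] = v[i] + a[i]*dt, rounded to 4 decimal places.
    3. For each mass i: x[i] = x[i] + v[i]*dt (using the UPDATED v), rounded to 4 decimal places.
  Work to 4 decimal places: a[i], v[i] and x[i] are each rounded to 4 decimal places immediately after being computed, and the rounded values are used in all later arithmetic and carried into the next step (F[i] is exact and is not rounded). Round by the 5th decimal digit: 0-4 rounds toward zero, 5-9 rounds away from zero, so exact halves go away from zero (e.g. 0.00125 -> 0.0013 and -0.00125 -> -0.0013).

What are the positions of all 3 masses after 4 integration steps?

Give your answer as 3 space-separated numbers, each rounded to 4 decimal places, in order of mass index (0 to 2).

Step 0: x=[3.0000 7.0000 10.0000] v=[0.0000 0.0000 2.0000]
Step 1: x=[3.0400 6.9600 10.2000] v=[0.4000 -0.4000 2.0000]
Step 2: x=[3.1168 6.8928 10.3904] v=[0.7680 -0.6720 1.9040]
Step 3: x=[3.2246 6.8145 10.5609] v=[1.0784 -0.7834 1.7050]
Step 4: x=[3.3560 6.7424 10.7015] v=[1.3144 -0.7208 1.4064]

Answer: 3.3560 6.7424 10.7015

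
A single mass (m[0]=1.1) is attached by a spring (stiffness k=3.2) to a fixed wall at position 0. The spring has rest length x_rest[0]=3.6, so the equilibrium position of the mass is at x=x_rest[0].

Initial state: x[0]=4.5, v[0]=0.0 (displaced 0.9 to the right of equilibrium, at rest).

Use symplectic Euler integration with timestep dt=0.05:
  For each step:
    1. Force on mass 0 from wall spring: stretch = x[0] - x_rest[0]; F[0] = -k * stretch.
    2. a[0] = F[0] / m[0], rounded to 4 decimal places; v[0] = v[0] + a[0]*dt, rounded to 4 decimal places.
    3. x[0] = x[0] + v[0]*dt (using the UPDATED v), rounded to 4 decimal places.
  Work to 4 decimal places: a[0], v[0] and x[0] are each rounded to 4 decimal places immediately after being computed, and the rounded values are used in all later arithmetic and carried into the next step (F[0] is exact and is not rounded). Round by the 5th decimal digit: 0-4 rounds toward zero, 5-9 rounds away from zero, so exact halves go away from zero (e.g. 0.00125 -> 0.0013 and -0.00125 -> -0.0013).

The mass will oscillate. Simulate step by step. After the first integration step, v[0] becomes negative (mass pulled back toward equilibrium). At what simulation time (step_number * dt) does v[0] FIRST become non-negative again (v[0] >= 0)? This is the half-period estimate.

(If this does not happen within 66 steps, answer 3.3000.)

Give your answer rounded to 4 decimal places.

Answer: 1.8500

Derivation:
Step 0: x=[4.5000] v=[0.0000]
Step 1: x=[4.4935] v=[-0.1309]
Step 2: x=[4.4805] v=[-0.2609]
Step 3: x=[4.4611] v=[-0.3890]
Step 4: x=[4.4354] v=[-0.5143]
Step 5: x=[4.4036] v=[-0.6358]
Step 6: x=[4.3660] v=[-0.7527]
Step 7: x=[4.3228] v=[-0.8641]
Step 8: x=[4.2743] v=[-0.9692]
Step 9: x=[4.2209] v=[-1.0673]
Step 10: x=[4.1630] v=[-1.1576]
Step 11: x=[4.1010] v=[-1.2395]
Step 12: x=[4.0354] v=[-1.3124]
Step 13: x=[3.9666] v=[-1.3757]
Step 14: x=[3.8952] v=[-1.4290]
Step 15: x=[3.8216] v=[-1.4719]
Step 16: x=[3.7464] v=[-1.5041]
Step 17: x=[3.6701] v=[-1.5254]
Step 18: x=[3.5933] v=[-1.5356]
Step 19: x=[3.5166] v=[-1.5346]
Step 20: x=[3.4405] v=[-1.5225]
Step 21: x=[3.3655] v=[-1.4993]
Step 22: x=[3.2922] v=[-1.4652]
Step 23: x=[3.2212] v=[-1.4204]
Step 24: x=[3.1529] v=[-1.3653]
Step 25: x=[3.0879] v=[-1.3003]
Step 26: x=[3.0266] v=[-1.2258]
Step 27: x=[2.9695] v=[-1.1424]
Step 28: x=[2.9170] v=[-1.0507]
Step 29: x=[2.8694] v=[-0.9514]
Step 30: x=[2.8271] v=[-0.8451]
Step 31: x=[2.7905] v=[-0.7327]
Step 32: x=[2.7598] v=[-0.6150]
Step 33: x=[2.7352] v=[-0.4928]
Step 34: x=[2.7169] v=[-0.3670]
Step 35: x=[2.7050] v=[-0.2386]
Step 36: x=[2.6996] v=[-0.1084]
Step 37: x=[2.7007] v=[0.0226]
First v>=0 after going negative at step 37, time=1.8500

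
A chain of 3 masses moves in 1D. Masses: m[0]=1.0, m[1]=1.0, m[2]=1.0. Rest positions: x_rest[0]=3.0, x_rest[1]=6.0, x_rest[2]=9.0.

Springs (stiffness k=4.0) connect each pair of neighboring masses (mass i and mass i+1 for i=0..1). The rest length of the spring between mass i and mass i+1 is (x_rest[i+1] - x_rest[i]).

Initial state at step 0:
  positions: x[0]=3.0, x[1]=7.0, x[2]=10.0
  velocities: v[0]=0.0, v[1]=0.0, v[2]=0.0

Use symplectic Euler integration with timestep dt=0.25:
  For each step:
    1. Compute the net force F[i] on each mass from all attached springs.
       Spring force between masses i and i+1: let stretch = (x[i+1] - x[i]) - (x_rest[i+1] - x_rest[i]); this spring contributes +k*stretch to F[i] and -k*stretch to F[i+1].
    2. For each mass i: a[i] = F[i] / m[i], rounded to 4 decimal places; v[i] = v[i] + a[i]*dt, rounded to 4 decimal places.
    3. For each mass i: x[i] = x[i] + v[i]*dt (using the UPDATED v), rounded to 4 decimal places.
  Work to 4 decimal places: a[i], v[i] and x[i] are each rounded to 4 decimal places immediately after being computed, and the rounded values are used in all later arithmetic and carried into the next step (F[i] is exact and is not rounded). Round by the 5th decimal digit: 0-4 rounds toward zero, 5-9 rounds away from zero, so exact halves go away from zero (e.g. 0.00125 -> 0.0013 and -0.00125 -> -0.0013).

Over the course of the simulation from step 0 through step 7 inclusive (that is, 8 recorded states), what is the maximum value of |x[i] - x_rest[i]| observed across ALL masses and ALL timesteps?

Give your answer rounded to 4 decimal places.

Step 0: x=[3.0000 7.0000 10.0000] v=[0.0000 0.0000 0.0000]
Step 1: x=[3.2500 6.7500 10.0000] v=[1.0000 -1.0000 0.0000]
Step 2: x=[3.6250 6.4375 9.9375] v=[1.5000 -1.2500 -0.2500]
Step 3: x=[3.9531 6.2969 9.7500] v=[1.3125 -0.5625 -0.7500]
Step 4: x=[4.1172 6.4336 9.4492] v=[0.6563 0.5468 -1.2031]
Step 5: x=[4.1104 6.7451 9.1445] v=[-0.0273 1.2460 -1.2187]
Step 6: x=[4.0123 6.9978 8.9900] v=[-0.3926 1.0107 -0.6181]
Step 7: x=[3.9105 7.0022 9.0874] v=[-0.4071 0.0174 0.3897]
Max displacement = 1.1172

Answer: 1.1172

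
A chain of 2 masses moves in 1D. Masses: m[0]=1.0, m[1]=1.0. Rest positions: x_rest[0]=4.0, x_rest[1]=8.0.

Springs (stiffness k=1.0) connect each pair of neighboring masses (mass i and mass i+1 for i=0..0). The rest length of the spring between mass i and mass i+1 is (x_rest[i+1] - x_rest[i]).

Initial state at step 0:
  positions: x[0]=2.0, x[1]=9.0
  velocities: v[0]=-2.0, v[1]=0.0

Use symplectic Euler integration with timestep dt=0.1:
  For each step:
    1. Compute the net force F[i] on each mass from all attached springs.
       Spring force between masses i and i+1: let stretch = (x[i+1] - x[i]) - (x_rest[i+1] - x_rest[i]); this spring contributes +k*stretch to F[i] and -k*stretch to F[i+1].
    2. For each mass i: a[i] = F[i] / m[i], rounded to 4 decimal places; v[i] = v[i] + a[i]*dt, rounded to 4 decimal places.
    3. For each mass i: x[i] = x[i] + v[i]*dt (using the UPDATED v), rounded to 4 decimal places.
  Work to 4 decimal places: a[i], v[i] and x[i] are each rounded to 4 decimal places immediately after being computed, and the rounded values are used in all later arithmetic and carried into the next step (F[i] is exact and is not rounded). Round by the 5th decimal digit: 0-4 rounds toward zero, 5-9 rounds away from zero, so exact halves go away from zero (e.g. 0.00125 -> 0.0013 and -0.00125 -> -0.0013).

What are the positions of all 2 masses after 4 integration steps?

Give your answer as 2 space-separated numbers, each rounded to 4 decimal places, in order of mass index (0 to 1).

Answer: 1.5109 8.6891

Derivation:
Step 0: x=[2.0000 9.0000] v=[-2.0000 0.0000]
Step 1: x=[1.8300 8.9700] v=[-1.7000 -0.3000]
Step 2: x=[1.6914 8.9086] v=[-1.3860 -0.6140]
Step 3: x=[1.5850 8.8150] v=[-1.0643 -0.9357]
Step 4: x=[1.5109 8.6891] v=[-0.7413 -1.2587]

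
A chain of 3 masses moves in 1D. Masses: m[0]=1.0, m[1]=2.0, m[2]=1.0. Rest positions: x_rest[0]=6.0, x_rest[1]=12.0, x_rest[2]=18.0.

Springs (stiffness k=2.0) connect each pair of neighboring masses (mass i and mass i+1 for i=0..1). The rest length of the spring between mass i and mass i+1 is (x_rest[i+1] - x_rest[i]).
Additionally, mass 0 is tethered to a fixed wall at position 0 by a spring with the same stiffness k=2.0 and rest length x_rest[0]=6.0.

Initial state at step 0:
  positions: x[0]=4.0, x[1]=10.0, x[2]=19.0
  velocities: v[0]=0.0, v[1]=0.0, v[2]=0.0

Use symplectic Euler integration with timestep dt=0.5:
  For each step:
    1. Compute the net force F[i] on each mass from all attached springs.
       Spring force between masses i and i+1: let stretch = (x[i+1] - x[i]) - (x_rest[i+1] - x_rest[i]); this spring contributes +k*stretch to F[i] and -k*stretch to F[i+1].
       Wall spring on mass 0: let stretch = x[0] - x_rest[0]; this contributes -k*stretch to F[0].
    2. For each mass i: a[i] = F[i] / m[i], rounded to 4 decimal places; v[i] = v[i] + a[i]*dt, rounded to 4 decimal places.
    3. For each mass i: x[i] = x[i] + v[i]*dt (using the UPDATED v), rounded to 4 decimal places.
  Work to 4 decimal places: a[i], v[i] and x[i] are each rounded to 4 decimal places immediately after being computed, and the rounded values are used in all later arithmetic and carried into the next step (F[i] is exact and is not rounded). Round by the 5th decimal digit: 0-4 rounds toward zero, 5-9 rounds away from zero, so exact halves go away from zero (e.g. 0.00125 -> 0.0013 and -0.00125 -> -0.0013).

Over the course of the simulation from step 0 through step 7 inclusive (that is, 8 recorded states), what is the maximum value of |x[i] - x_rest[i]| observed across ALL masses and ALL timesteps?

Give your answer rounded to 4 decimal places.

Answer: 3.1875

Derivation:
Step 0: x=[4.0000 10.0000 19.0000] v=[0.0000 0.0000 0.0000]
Step 1: x=[5.0000 10.7500 17.5000] v=[2.0000 1.5000 -3.0000]
Step 2: x=[6.3750 11.7500 15.6250] v=[2.7500 2.0000 -3.7500]
Step 3: x=[7.2500 12.3750 14.8125] v=[1.7500 1.2500 -1.6250]
Step 4: x=[7.0625 12.3281 15.7813] v=[-0.3750 -0.0938 1.9375]
Step 5: x=[5.9766 11.8281 18.0235] v=[-2.1719 -1.0000 4.4843]
Step 6: x=[4.8281 11.4141 20.1680] v=[-2.2970 -0.8281 4.2889]
Step 7: x=[4.5586 11.5421 20.9355] v=[-0.5391 0.2559 1.5350]
Max displacement = 3.1875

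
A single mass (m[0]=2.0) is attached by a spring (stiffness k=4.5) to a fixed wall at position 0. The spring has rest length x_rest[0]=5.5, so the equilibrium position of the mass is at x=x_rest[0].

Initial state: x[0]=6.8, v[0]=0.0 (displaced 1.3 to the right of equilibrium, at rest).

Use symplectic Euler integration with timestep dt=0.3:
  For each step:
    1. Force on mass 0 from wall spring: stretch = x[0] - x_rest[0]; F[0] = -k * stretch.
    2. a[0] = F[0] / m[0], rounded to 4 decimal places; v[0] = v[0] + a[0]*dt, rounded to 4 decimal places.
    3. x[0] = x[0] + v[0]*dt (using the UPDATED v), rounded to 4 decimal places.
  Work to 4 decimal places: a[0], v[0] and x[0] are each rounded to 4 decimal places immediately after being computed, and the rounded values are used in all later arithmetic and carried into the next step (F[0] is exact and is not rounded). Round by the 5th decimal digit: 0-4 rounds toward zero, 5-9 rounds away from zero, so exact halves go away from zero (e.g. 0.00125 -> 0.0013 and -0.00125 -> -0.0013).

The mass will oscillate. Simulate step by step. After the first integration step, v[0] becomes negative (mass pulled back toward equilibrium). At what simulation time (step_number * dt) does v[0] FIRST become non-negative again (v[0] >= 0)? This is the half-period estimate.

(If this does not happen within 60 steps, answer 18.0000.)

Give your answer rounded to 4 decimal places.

Step 0: x=[6.8000] v=[0.0000]
Step 1: x=[6.5368] v=[-0.8775]
Step 2: x=[6.0636] v=[-1.5773]
Step 3: x=[5.4763] v=[-1.9577]
Step 4: x=[4.8938] v=[-1.9417]
Step 5: x=[4.4341] v=[-1.5325]
Step 6: x=[4.1902] v=[-0.8130]
Step 7: x=[4.2115] v=[0.0711]
First v>=0 after going negative at step 7, time=2.1000

Answer: 2.1000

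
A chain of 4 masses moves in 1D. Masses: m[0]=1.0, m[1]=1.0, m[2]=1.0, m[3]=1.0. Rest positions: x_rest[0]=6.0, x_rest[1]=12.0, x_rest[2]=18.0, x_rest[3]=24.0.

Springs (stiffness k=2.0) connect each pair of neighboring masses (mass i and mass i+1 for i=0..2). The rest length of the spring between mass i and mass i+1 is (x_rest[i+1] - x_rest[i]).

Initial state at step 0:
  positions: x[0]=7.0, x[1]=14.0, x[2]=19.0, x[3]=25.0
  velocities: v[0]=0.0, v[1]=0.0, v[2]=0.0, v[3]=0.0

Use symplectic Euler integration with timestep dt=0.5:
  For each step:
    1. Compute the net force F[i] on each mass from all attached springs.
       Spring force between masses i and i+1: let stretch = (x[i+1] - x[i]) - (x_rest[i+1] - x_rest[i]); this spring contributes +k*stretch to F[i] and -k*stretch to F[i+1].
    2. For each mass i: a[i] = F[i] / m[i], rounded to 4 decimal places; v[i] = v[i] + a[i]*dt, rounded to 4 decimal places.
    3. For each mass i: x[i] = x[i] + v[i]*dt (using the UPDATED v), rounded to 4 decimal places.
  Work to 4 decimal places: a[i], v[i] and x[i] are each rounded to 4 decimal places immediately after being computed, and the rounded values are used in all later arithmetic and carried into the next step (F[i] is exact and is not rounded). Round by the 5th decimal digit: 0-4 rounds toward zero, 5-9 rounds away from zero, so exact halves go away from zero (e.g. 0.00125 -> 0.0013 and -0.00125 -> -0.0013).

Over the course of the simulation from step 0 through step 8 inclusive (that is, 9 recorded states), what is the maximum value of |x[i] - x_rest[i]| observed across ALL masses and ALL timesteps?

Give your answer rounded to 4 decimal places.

Step 0: x=[7.0000 14.0000 19.0000 25.0000] v=[0.0000 0.0000 0.0000 0.0000]
Step 1: x=[7.5000 13.0000 19.5000 25.0000] v=[1.0000 -2.0000 1.0000 0.0000]
Step 2: x=[7.7500 12.5000 19.5000 25.2500] v=[0.5000 -1.0000 0.0000 0.5000]
Step 3: x=[7.3750 13.1250 18.8750 25.6250] v=[-0.7500 1.2500 -1.2500 0.7500]
Step 4: x=[6.8750 13.7500 18.7500 25.6250] v=[-1.0000 1.2500 -0.2500 0.0000]
Step 5: x=[6.8125 13.4375 19.5625 25.1875] v=[-0.1250 -0.6250 1.6250 -0.8750]
Step 6: x=[7.0625 12.8750 20.1250 24.9375] v=[0.5000 -1.1250 1.1250 -0.5000]
Step 7: x=[7.2188 13.0313 19.4688 25.2813] v=[0.3125 0.3125 -1.3125 0.6875]
Step 8: x=[7.2813 13.5001 18.5001 25.7188] v=[0.1250 0.9375 -1.9375 0.8750]
Max displacement = 2.1250

Answer: 2.1250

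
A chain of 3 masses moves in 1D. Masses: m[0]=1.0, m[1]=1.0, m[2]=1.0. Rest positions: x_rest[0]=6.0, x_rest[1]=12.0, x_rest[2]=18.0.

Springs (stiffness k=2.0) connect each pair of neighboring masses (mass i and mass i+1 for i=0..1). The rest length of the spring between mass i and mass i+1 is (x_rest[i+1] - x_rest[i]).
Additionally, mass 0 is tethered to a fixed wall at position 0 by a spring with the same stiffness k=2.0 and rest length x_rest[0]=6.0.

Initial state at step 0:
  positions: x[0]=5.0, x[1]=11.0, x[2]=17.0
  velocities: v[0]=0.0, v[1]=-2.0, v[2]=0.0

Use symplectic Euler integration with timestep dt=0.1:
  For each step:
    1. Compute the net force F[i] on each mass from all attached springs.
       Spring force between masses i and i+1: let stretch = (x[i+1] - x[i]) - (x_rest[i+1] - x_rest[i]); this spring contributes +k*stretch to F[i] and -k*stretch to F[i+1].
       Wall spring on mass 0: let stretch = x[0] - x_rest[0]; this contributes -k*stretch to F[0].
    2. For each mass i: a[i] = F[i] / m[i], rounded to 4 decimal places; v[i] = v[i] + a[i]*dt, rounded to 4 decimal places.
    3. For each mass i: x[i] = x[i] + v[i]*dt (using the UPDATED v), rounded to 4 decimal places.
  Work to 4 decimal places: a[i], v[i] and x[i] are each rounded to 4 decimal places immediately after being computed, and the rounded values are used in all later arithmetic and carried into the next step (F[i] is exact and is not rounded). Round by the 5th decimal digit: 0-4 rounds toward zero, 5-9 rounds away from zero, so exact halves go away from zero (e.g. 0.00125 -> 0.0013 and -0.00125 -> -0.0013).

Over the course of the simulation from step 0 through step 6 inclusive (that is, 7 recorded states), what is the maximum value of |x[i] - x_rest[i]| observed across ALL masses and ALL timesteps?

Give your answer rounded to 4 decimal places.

Step 0: x=[5.0000 11.0000 17.0000] v=[0.0000 -2.0000 0.0000]
Step 1: x=[5.0200 10.8000 17.0000] v=[0.2000 -2.0000 0.0000]
Step 2: x=[5.0552 10.6084 16.9960] v=[0.3520 -1.9160 -0.0400]
Step 3: x=[5.1004 10.4335 16.9843] v=[0.4516 -1.7491 -0.1175]
Step 4: x=[5.1502 10.2829 16.9615] v=[0.4981 -1.5056 -0.2277]
Step 5: x=[5.1997 10.1633 16.9252] v=[0.4946 -1.1964 -0.3634]
Step 6: x=[5.2444 10.0796 16.8736] v=[0.4474 -0.8367 -0.5158]
Max displacement = 1.9204

Answer: 1.9204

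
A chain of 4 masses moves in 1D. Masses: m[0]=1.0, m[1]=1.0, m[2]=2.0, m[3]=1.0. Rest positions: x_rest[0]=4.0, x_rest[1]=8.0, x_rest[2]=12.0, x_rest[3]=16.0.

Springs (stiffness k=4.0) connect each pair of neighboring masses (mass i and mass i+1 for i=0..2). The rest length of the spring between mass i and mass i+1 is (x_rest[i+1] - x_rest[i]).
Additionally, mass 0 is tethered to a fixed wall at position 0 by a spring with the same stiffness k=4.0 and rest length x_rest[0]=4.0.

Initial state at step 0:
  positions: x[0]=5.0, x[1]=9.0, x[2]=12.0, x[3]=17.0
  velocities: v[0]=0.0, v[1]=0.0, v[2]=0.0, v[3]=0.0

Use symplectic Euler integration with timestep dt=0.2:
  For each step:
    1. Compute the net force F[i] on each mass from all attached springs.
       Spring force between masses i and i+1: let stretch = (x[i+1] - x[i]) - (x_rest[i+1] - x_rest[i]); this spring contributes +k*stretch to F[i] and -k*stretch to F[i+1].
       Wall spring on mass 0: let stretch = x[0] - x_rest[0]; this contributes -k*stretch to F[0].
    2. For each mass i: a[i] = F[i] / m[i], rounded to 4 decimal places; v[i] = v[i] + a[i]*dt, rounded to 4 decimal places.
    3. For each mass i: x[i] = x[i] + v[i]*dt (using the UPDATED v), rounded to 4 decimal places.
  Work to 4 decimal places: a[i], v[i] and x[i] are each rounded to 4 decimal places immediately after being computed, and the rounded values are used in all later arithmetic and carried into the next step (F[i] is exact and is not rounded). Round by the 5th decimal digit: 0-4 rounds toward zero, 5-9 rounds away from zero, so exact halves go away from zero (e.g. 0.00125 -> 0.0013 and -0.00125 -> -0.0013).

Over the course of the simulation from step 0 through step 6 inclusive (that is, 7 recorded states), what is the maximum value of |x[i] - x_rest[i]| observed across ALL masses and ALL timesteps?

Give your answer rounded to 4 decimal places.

Step 0: x=[5.0000 9.0000 12.0000 17.0000] v=[0.0000 0.0000 0.0000 0.0000]
Step 1: x=[4.8400 8.8400 12.1600 16.8400] v=[-0.8000 -0.8000 0.8000 -0.8000]
Step 2: x=[4.5456 8.5712 12.4288 16.5712] v=[-1.4720 -1.3440 1.3440 -1.3440]
Step 3: x=[4.1680 8.2755 12.7204 16.2796] v=[-1.8880 -1.4784 1.4579 -1.4579]
Step 4: x=[3.7807 8.0338 12.9411 16.0585] v=[-1.9364 -1.2085 1.1036 -1.1053]
Step 5: x=[3.4690 7.8968 13.0186 15.9787] v=[-1.5585 -0.6851 0.3876 -0.3992]
Step 6: x=[3.3107 7.8708 12.9232 16.0652] v=[-0.7915 -0.1299 -0.4771 0.4327]
Max displacement = 1.0186

Answer: 1.0186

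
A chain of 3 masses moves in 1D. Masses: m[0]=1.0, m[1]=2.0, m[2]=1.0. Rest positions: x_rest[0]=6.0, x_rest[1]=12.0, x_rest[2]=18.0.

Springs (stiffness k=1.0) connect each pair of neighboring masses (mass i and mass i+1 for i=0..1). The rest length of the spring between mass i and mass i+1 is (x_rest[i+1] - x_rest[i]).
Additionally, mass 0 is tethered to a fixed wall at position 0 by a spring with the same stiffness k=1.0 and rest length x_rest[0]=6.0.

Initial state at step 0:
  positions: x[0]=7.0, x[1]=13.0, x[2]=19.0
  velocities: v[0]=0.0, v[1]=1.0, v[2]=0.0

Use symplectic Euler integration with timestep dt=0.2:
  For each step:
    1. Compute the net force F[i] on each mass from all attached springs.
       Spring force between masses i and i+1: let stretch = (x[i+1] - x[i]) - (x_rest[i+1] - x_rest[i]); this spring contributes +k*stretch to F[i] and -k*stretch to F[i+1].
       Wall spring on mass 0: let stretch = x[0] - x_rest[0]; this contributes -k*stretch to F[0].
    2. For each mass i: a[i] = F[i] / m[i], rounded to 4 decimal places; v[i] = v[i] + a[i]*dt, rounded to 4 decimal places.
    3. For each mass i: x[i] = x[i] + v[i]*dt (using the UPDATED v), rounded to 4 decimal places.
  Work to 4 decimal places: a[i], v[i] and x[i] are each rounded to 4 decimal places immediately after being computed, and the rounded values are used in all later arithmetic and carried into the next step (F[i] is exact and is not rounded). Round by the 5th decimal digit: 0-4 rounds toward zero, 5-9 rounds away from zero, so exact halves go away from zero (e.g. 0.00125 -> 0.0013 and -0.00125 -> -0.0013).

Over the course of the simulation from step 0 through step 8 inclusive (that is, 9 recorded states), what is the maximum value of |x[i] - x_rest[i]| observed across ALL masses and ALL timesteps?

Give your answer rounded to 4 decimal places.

Answer: 1.9438

Derivation:
Step 0: x=[7.0000 13.0000 19.0000] v=[0.0000 1.0000 0.0000]
Step 1: x=[6.9600 13.2000 19.0000] v=[-0.2000 1.0000 0.0000]
Step 2: x=[6.8912 13.3912 19.0080] v=[-0.3440 0.9560 0.0400]
Step 3: x=[6.8068 13.5647 19.0313] v=[-0.4222 0.8677 0.1166]
Step 4: x=[6.7204 13.7124 19.0760] v=[-0.4320 0.7386 0.2233]
Step 5: x=[6.6449 13.8276 19.1461] v=[-0.3777 0.5758 0.3506]
Step 6: x=[6.5909 13.9055 19.2435] v=[-0.2701 0.3894 0.4869]
Step 7: x=[6.5658 13.9438 19.3674] v=[-0.1254 0.1917 0.6193]
Step 8: x=[6.5732 13.9431 19.5143] v=[0.0370 -0.0037 0.7346]
Max displacement = 1.9438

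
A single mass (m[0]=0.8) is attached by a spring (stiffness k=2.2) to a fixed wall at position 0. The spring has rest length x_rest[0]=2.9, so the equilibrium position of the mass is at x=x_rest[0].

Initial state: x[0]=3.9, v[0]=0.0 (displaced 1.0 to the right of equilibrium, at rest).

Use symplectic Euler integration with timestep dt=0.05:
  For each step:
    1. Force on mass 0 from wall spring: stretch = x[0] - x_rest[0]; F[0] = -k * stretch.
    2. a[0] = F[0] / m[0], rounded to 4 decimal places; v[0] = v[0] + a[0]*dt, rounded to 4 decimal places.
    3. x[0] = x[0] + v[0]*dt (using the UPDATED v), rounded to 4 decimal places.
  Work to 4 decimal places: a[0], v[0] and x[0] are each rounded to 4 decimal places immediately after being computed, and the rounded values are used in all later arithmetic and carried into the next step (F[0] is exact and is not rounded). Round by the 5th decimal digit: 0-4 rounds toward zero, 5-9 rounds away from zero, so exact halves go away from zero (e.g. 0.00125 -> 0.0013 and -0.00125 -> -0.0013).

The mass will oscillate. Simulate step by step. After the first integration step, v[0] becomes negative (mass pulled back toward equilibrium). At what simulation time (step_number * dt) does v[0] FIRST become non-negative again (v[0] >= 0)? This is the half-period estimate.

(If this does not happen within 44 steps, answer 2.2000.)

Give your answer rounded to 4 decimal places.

Answer: 1.9000

Derivation:
Step 0: x=[3.9000] v=[0.0000]
Step 1: x=[3.8931] v=[-0.1375]
Step 2: x=[3.8794] v=[-0.2741]
Step 3: x=[3.8590] v=[-0.4088]
Step 4: x=[3.8320] v=[-0.5407]
Step 5: x=[3.7986] v=[-0.6689]
Step 6: x=[3.7590] v=[-0.7925]
Step 7: x=[3.7135] v=[-0.9106]
Step 8: x=[3.6624] v=[-1.0225]
Step 9: x=[3.6060] v=[-1.1273]
Step 10: x=[3.5448] v=[-1.2244]
Step 11: x=[3.4791] v=[-1.3131]
Step 12: x=[3.4095] v=[-1.3927]
Step 13: x=[3.3364] v=[-1.4628]
Step 14: x=[3.2603] v=[-1.5228]
Step 15: x=[3.1817] v=[-1.5723]
Step 16: x=[3.1012] v=[-1.6110]
Step 17: x=[3.0193] v=[-1.6387]
Step 18: x=[2.9365] v=[-1.6551]
Step 19: x=[2.8535] v=[-1.6601]
Step 20: x=[2.7708] v=[-1.6537]
Step 21: x=[2.6890] v=[-1.6359]
Step 22: x=[2.6087] v=[-1.6069]
Step 23: x=[2.5304] v=[-1.5668]
Step 24: x=[2.4546] v=[-1.5160]
Step 25: x=[2.3819] v=[-1.4548]
Step 26: x=[2.3127] v=[-1.3836]
Step 27: x=[2.2476] v=[-1.3028]
Step 28: x=[2.1869] v=[-1.2131]
Step 29: x=[2.1311] v=[-1.1151]
Step 30: x=[2.0806] v=[-1.0094]
Step 31: x=[2.0358] v=[-0.8967]
Step 32: x=[1.9969] v=[-0.7779]
Step 33: x=[1.9642] v=[-0.6537]
Step 34: x=[1.9380] v=[-0.5250]
Step 35: x=[1.9184] v=[-0.3927]
Step 36: x=[1.9055] v=[-0.2577]
Step 37: x=[1.8995] v=[-0.1210]
Step 38: x=[1.9003] v=[0.0166]
First v>=0 after going negative at step 38, time=1.9000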